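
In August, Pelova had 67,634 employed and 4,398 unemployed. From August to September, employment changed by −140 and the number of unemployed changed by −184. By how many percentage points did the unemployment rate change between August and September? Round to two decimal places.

The unemployment rate changed by −0.23 percentage points.

August: labor force = 67,634 + 4,398 = 72,032; u = 4,398/72,032 = 6.11%.
September: labor force = 67,494 + 4,214 = 71,708; u = 4,214/71,708 = 5.88%.
Change = 5.88% − 6.11% = −0.23 pp.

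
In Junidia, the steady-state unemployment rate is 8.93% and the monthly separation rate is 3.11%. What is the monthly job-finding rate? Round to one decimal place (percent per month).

From u* = s/(s+f): f = s·(1−u)/u.
f = 3.11 × (1 − 0.0893) / 0.0893 = 2.8323 / 0.0893 ≈ 31.7% per month.

Job-finding rate ≈ 31.7% per month.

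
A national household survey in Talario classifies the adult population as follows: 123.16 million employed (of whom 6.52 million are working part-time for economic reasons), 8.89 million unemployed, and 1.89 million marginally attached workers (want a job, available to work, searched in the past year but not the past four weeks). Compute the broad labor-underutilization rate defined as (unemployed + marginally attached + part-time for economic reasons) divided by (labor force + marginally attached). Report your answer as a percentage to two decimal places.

Broad underutilization rate ≈ 12.92%.

Labor force = 123.16 + 8.89 = 132.05 million.
Numerator = 8.89 + 1.89 + 6.52 = 17.30 million.
Denominator = 132.05 + 1.89 = 133.94 million.
Broad rate = 17.30 / 133.94 = 12.92%.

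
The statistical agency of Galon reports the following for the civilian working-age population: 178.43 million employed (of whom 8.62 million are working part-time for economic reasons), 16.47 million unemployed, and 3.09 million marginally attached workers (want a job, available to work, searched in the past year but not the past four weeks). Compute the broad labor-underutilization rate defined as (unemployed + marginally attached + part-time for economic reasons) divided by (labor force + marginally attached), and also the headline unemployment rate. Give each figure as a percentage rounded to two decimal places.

Broad underutilization rate ≈ 14.23%; headline unemployment rate ≈ 8.45%.

Labor force = 178.43 + 16.47 = 194.90 million.
Numerator = 16.47 + 3.09 + 8.62 = 28.18 million.
Denominator = 194.90 + 3.09 = 197.99 million.
Broad rate = 28.18 / 197.99 = 14.23%.
Headline unemployment rate = 16.47 / 194.90 = 8.45%.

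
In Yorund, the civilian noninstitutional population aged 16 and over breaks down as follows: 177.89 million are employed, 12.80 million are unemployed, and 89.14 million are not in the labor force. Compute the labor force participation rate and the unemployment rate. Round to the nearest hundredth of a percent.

Labor force participation rate ≈ 68.14%; unemployment rate ≈ 6.71%.

Labor force = employed + unemployed = 177.89 + 12.80 = 190.69 million.
Working-age population = 190.69 + 89.14 = 279.83 million.
Unemployment rate = 12.80 / 190.69 = 6.71%.
Labor force participation rate = 190.69 / 279.83 = 68.14%.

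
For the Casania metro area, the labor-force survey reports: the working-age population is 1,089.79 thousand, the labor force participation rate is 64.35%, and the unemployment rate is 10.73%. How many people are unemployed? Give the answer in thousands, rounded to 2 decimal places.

About 75.25 thousand are unemployed.

Labor force = 0.6435 × 1,089.79 = 701.28 thousand.
Unemployed = 0.1073 × 701.28 ≈ 75.25 thousand.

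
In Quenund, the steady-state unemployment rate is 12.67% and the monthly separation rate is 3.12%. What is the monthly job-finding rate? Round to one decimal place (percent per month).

Job-finding rate ≈ 21.5% per month.

From u* = s/(s+f): f = s·(1−u)/u.
f = 3.12 × (1 − 0.1267) / 0.1267 = 2.7247 / 0.1267 ≈ 21.5% per month.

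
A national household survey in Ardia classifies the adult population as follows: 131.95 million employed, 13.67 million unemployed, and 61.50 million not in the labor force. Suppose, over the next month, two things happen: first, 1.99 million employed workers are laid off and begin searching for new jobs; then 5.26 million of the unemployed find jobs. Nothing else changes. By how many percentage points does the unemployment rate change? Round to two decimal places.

The unemployment rate changes by −2.25 percentage points.

Initially, labor force = 131.95 + 13.67 = 145.62 million, so u = 13.67/145.62 = 9.39%.
After the first change, employed falls and unemployed rises by 1.99; labor force unchanged → E = 129.96, U = 15.66, labor force = 145.62 million.
After the second change, unemployed falls and employed rises by 5.26; labor force unchanged → E = 135.22, U = 10.40, labor force = 145.62 million.
New unemployment rate = 10.40 / 145.62 = 7.14%.
Change = 7.14% − 9.39% = −2.25 percentage points.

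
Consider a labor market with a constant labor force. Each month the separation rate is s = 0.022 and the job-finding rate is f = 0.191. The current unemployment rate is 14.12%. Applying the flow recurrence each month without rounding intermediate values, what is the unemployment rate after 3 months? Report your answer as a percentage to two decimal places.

Unemployment rate after three months ≈ 12.18%.

With a fixed labor force, u_{t+1} = u_t + s·(1−u_t) − f·u_t = u_t·(1−s−f) + s.
Here 1−s−f = 0.787 and s = 0.022.
u_1 = 0.141200 × 0.787 + 0.022 = 0.133124.
u_2 = 0.133124 × 0.787 + 0.022 = 0.126769.
u_3 = 0.126769 × 0.787 + 0.022 = 0.121767.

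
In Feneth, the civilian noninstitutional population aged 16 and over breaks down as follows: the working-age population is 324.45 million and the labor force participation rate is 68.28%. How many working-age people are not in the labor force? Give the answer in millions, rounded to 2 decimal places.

Share not in the labor force = 1 − 0.6828 = 0.3172.
Not in labor force = 0.3172 × 324.45 ≈ 102.92 million.

About 102.92 million are not in the labor force.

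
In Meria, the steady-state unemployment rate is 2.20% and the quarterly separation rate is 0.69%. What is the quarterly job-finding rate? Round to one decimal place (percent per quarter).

From u* = s/(s+f): f = s·(1−u)/u.
f = 0.69 × (1 − 0.0220) / 0.0220 = 0.6748 / 0.0220 ≈ 30.7% per quarter.

Job-finding rate ≈ 30.7% per quarter.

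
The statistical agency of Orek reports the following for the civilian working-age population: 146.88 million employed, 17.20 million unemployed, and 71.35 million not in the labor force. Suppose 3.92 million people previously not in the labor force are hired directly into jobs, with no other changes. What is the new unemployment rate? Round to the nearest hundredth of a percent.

New unemployment rate ≈ 10.24%.

Initially, labor force = 146.88 + 17.20 = 164.08 million, so u = 17.20/164.08 = 10.48%.
After the change, employed and labor force both rise by 3.92; unemployed unchanged → E = 150.80, U = 17.20, labor force = 168.00 million.
New unemployment rate = 17.20 / 168.00 = 10.24%.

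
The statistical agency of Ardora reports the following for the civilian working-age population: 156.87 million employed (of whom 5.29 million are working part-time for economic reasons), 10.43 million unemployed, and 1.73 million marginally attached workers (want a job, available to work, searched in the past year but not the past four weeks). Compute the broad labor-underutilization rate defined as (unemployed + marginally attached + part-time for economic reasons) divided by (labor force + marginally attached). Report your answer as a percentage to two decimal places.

Labor force = 156.87 + 10.43 = 167.30 million.
Numerator = 10.43 + 1.73 + 5.29 = 17.45 million.
Denominator = 167.30 + 1.73 = 169.03 million.
Broad rate = 17.45 / 169.03 = 10.32%.

Broad underutilization rate ≈ 10.32%.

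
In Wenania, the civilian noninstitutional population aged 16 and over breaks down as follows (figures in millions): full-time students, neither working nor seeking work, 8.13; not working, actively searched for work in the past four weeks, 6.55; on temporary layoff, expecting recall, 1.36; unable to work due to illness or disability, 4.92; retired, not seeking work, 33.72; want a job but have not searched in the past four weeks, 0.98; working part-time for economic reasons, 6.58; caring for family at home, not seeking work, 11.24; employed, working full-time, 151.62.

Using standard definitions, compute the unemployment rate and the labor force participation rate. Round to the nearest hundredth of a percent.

Unemployment rate ≈ 4.76%; labor force participation rate ≈ 73.79%.

Employed = 6.58 + 151.62 = 158.20 million (anyone who worked, including part-time for economic reasons, counts as employed).
Unemployed = 6.55 + 1.36 = 7.91 million (jobless and actively searching, or on temporary layoff).
Labor force = 158.20 + 7.91 = 166.11 million.
Not in labor force = 8.13 + 4.92 + 33.72 + 0.98 + 11.24 = 58.99 million (those not working and not actively searching are outside the labor force — including those who want a job but have given up searching).
Civilian working-age population = 166.11 + 58.99 = 225.10 million.
Unemployment rate = 7.91 / 166.11 = 4.76%.
Labor force participation rate = 166.11 / 225.10 = 73.79%.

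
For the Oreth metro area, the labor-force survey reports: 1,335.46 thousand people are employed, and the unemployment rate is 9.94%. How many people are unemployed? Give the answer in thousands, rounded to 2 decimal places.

About 147.40 thousand are unemployed.

Let U be the number unemployed. The labor force is E + U, and U/(E+U) = 0.0994.
So U = 0.0994 × 1,335.46 / (1 − 0.0994) = 132.7447 / 0.9006 ≈ 147.40 thousand.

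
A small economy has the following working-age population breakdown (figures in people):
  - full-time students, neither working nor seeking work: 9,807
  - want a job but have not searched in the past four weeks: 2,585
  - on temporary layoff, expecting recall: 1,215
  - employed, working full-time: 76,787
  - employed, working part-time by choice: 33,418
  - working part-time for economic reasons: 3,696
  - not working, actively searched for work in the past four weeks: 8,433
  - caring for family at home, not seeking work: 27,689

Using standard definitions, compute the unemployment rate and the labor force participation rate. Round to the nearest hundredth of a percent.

Unemployment rate ≈ 7.81%; labor force participation rate ≈ 75.51%.

Employed = 76,787 + 33,418 + 3,696 = 113,901 (anyone who worked, including part-time for economic reasons, counts as employed).
Unemployed = 1,215 + 8,433 = 9,648 (jobless and actively searching, or on temporary layoff).
Labor force = 113,901 + 9,648 = 123,549.
Not in labor force = 9,807 + 2,585 + 27,689 = 40,081 (those not working and not actively searching are outside the labor force — including those who want a job but have given up searching).
Civilian working-age population = 123,549 + 40,081 = 163,630.
Unemployment rate = 9,648 / 123,549 = 7.81%.
Labor force participation rate = 123,549 / 163,630 = 75.51%.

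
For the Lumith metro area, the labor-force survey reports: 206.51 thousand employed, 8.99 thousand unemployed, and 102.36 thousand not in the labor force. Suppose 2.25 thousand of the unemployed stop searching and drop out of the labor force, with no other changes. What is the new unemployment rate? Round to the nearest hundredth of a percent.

Initially, labor force = 206.51 + 8.99 = 215.50 thousand, so u = 8.99/215.50 = 4.17%.
After the change, unemployed and labor force both fall by 2.25 → E = 206.51, U = 6.74, labor force = 213.25 thousand.
New unemployment rate = 6.74 / 213.25 = 3.16%.

New unemployment rate ≈ 3.16%.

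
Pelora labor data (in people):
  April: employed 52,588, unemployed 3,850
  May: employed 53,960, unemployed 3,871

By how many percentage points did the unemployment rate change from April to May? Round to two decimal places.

The unemployment rate changed by −0.13 percentage points.

April: labor force = 52,588 + 3,850 = 56,438; u = 3,850/56,438 = 6.82%.
May: labor force = 53,960 + 3,871 = 57,831; u = 3,871/57,831 = 6.69%.
Change = 6.69% − 6.82% = −0.13 pp.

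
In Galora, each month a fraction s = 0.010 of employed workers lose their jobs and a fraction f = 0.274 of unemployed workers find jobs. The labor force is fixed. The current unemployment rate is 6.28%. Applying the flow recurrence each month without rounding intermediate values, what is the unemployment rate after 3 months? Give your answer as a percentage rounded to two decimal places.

Unemployment rate after three months ≈ 4.53%.

With a fixed labor force, u_{t+1} = u_t + s·(1−u_t) − f·u_t = u_t·(1−s−f) + s.
Here 1−s−f = 0.716 and s = 0.010.
u_1 = 0.062800 × 0.716 + 0.010 = 0.054965.
u_2 = 0.054965 × 0.716 + 0.010 = 0.049355.
u_3 = 0.049355 × 0.716 + 0.010 = 0.045338.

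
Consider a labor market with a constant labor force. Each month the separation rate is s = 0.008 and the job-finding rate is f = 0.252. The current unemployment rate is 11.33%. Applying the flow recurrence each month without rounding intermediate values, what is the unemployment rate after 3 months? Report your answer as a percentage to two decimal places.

With a fixed labor force, u_{t+1} = u_t + s·(1−u_t) − f·u_t = u_t·(1−s−f) + s.
Here 1−s−f = 0.740 and s = 0.008.
u_1 = 0.113300 × 0.740 + 0.008 = 0.091842.
u_2 = 0.091842 × 0.740 + 0.008 = 0.075963.
u_3 = 0.075963 × 0.740 + 0.008 = 0.064213.

Unemployment rate after three months ≈ 6.42%.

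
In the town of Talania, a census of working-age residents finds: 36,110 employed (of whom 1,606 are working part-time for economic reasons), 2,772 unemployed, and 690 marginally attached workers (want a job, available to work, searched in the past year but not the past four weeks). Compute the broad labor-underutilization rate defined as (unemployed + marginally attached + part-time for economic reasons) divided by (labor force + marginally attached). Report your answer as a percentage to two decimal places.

Broad underutilization rate ≈ 12.81%.

Labor force = 36,110 + 2,772 = 38,882.
Numerator = 2,772 + 690 + 1,606 = 5,068.
Denominator = 38,882 + 690 = 39,572.
Broad rate = 5,068 / 39,572 = 12.81%.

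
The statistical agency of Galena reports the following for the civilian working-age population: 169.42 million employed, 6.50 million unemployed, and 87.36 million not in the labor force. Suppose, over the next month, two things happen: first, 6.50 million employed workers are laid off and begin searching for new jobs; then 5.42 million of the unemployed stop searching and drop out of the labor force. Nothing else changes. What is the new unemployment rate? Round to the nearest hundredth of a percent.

New unemployment rate ≈ 4.45%.

Initially, labor force = 169.42 + 6.50 = 175.92 million, so u = 6.50/175.92 = 3.69%.
After the first change, employed falls and unemployed rises by 6.50; labor force unchanged → E = 162.92, U = 13.00, labor force = 175.92 million.
After the second change, unemployed and labor force both fall by 5.42 → E = 162.92, U = 7.58, labor force = 170.50 million.
New unemployment rate = 7.58 / 170.50 = 4.45%.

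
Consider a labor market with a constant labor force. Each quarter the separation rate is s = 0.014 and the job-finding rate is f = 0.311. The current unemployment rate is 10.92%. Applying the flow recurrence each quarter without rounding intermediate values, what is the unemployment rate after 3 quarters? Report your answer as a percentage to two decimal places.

With a fixed labor force, u_{t+1} = u_t + s·(1−u_t) − f·u_t = u_t·(1−s−f) + s.
Here 1−s−f = 0.675 and s = 0.014.
u_1 = 0.109200 × 0.675 + 0.014 = 0.087710.
u_2 = 0.087710 × 0.675 + 0.014 = 0.073204.
u_3 = 0.073204 × 0.675 + 0.014 = 0.063413.

Unemployment rate after three quarters ≈ 6.34%.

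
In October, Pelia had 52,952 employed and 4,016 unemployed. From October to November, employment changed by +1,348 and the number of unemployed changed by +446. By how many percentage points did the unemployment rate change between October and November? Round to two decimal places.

The unemployment rate changed by +0.54 percentage points.

October: labor force = 52,952 + 4,016 = 56,968; u = 4,016/56,968 = 7.05%.
November: labor force = 54,300 + 4,462 = 58,762; u = 4,462/58,762 = 7.59%.
Change = 7.59% − 7.05% = +0.54 pp.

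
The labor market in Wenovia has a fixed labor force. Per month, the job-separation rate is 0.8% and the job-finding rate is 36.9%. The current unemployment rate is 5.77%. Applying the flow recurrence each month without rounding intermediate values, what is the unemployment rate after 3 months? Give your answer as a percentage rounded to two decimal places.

With a fixed labor force, u_{t+1} = u_t + s·(1−u_t) − f·u_t = u_t·(1−s−f) + s.
Here 1−s−f = 0.623 and s = 0.008.
u_1 = 0.057700 × 0.623 + 0.008 = 0.043947.
u_2 = 0.043947 × 0.623 + 0.008 = 0.035379.
u_3 = 0.035379 × 0.623 + 0.008 = 0.030041.

Unemployment rate after three months ≈ 3.00%.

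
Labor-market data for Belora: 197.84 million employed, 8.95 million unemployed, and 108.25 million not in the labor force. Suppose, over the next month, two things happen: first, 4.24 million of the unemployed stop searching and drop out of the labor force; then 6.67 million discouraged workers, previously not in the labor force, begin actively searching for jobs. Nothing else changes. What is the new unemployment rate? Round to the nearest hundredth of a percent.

New unemployment rate ≈ 5.44%.

Initially, labor force = 197.84 + 8.95 = 206.79 million, so u = 8.95/206.79 = 4.33%.
After the first change, unemployed and labor force both fall by 4.24 → E = 197.84, U = 4.71, labor force = 202.55 million.
After the second change, unemployed and labor force both rise by 6.67 → E = 197.84, U = 11.38, labor force = 209.22 million.
New unemployment rate = 11.38 / 209.22 = 5.44%.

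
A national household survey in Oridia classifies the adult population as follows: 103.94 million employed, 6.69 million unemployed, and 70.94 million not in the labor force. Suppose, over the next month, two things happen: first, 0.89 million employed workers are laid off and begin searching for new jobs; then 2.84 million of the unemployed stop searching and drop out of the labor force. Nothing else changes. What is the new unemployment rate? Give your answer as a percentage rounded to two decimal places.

New unemployment rate ≈ 4.40%.

Initially, labor force = 103.94 + 6.69 = 110.63 million, so u = 6.69/110.63 = 6.05%.
After the first change, employed falls and unemployed rises by 0.89; labor force unchanged → E = 103.05, U = 7.58, labor force = 110.63 million.
After the second change, unemployed and labor force both fall by 2.84 → E = 103.05, U = 4.74, labor force = 107.79 million.
New unemployment rate = 4.74 / 107.79 = 4.40%.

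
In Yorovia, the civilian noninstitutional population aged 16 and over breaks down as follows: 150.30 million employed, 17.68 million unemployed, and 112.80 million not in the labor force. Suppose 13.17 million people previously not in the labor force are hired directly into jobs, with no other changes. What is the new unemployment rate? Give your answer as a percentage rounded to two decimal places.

Initially, labor force = 150.30 + 17.68 = 167.98 million, so u = 17.68/167.98 = 10.53%.
After the change, employed and labor force both rise by 13.17; unemployed unchanged → E = 163.47, U = 17.68, labor force = 181.15 million.
New unemployment rate = 17.68 / 181.15 = 9.76%.

New unemployment rate ≈ 9.76%.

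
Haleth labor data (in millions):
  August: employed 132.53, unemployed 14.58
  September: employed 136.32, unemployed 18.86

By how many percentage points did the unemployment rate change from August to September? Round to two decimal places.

The unemployment rate changed by +2.24 percentage points.

August: labor force = 132.53 + 14.58 = 147.11; u = 14.58/147.11 = 9.91%.
September: labor force = 136.32 + 18.86 = 155.18; u = 18.86/155.18 = 12.15%.
Change = 12.15% − 9.91% = +2.24 pp.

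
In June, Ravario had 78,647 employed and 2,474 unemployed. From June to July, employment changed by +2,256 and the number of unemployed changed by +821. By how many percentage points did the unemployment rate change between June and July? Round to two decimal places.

June: labor force = 78,647 + 2,474 = 81,121; u = 2,474/81,121 = 3.05%.
July: labor force = 80,903 + 3,295 = 84,198; u = 3,295/84,198 = 3.91%.
Change = 3.91% − 3.05% = +0.86 pp.

The unemployment rate changed by +0.86 percentage points.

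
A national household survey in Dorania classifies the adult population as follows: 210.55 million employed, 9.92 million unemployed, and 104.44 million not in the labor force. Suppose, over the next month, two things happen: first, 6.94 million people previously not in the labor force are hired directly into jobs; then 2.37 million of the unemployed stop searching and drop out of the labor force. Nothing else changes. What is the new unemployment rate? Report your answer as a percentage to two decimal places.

Initially, labor force = 210.55 + 9.92 = 220.47 million, so u = 9.92/220.47 = 4.50%.
After the first change, employed and labor force both rise by 6.94; unemployed unchanged → E = 217.49, U = 9.92, labor force = 227.41 million.
After the second change, unemployed and labor force both fall by 2.37 → E = 217.49, U = 7.55, labor force = 225.04 million.
New unemployment rate = 7.55 / 225.04 = 3.35%.

New unemployment rate ≈ 3.35%.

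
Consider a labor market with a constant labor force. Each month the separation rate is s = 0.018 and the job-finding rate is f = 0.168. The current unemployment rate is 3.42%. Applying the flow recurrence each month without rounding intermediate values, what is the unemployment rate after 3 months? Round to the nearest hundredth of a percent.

With a fixed labor force, u_{t+1} = u_t + s·(1−u_t) − f·u_t = u_t·(1−s−f) + s.
Here 1−s−f = 0.814 and s = 0.018.
u_1 = 0.034200 × 0.814 + 0.018 = 0.045839.
u_2 = 0.045839 × 0.814 + 0.018 = 0.055313.
u_3 = 0.055313 × 0.814 + 0.018 = 0.063025.

Unemployment rate after three months ≈ 6.30%.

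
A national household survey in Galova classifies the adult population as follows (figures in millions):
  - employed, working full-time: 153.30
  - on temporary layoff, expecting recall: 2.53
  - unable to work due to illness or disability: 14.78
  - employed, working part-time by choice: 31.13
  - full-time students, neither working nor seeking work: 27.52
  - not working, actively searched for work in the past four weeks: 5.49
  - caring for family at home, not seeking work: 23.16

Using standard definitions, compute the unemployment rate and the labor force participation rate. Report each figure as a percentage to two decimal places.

Employed = 153.30 + 31.13 = 184.43 million.
Unemployed = 2.53 + 5.49 = 8.02 million (jobless and actively searching, or on temporary layoff).
Labor force = 184.43 + 8.02 = 192.45 million.
Not in labor force = 14.78 + 27.52 + 23.16 = 65.46 million (those not working and not actively searching are outside the labor force).
Civilian working-age population = 192.45 + 65.46 = 257.91 million.
Unemployment rate = 8.02 / 192.45 = 4.17%.
Labor force participation rate = 192.45 / 257.91 = 74.62%.

Unemployment rate ≈ 4.17%; labor force participation rate ≈ 74.62%.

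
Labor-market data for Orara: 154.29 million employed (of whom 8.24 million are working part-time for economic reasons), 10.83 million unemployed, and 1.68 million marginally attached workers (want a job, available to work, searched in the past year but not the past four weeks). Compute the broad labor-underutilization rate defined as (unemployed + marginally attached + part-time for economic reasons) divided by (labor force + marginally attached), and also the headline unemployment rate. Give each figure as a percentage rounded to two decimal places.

Broad underutilization rate ≈ 12.44%; headline unemployment rate ≈ 6.56%.

Labor force = 154.29 + 10.83 = 165.12 million.
Numerator = 10.83 + 1.68 + 8.24 = 20.75 million.
Denominator = 165.12 + 1.68 = 166.80 million.
Broad rate = 20.75 / 166.80 = 12.44%.
Headline unemployment rate = 10.83 / 165.12 = 6.56%.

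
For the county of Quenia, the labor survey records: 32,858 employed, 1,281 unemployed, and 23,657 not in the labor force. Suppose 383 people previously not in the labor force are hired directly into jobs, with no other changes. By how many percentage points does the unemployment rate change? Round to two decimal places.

The unemployment rate changes by −0.04 percentage points.

Initially, labor force = 32,858 + 1,281 = 34,139, so u = 1,281/34,139 = 3.75%.
After the change, employed and labor force both rise by 383; unemployed unchanged → E = 33,241, U = 1,281, labor force = 34,522.
New unemployment rate = 1,281 / 34,522 = 3.71%.
Change = 3.71% − 3.75% = −0.04 percentage points.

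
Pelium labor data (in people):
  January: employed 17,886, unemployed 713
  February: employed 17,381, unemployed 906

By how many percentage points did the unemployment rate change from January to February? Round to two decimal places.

January: labor force = 17,886 + 713 = 18,599; u = 713/18,599 = 3.83%.
February: labor force = 17,381 + 906 = 18,287; u = 906/18,287 = 4.95%.
Change = 4.95% − 3.83% = +1.12 pp.

The unemployment rate changed by +1.12 percentage points.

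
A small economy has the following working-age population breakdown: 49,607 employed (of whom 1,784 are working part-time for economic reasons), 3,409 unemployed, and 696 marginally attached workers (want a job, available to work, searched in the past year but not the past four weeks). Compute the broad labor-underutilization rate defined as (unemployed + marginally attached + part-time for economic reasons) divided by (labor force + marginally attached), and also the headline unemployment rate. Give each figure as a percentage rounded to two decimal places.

Broad underutilization rate ≈ 10.96%; headline unemployment rate ≈ 6.43%.

Labor force = 49,607 + 3,409 = 53,016.
Numerator = 3,409 + 696 + 1,784 = 5,889.
Denominator = 53,016 + 696 = 53,712.
Broad rate = 5,889 / 53,712 = 10.96%.
Headline unemployment rate = 3,409 / 53,016 = 6.43%.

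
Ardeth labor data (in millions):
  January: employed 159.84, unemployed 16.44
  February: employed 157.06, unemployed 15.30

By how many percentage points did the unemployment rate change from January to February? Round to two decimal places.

January: labor force = 159.84 + 16.44 = 176.28; u = 16.44/176.28 = 9.33%.
February: labor force = 157.06 + 15.30 = 172.36; u = 15.30/172.36 = 8.88%.
Change = 8.88% − 9.33% = −0.45 pp.

The unemployment rate changed by −0.45 percentage points.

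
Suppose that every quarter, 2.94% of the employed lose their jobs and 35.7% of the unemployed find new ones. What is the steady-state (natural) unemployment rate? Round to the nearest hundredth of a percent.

Steady-state unemployment rate ≈ 7.61%.

At steady state the flows balance: s·E = f·U, so U/(E+U) = s/(s+f).
u* = 2.94 / (2.94 + 35.7) = 2.94 / 38.64 = 7.61%.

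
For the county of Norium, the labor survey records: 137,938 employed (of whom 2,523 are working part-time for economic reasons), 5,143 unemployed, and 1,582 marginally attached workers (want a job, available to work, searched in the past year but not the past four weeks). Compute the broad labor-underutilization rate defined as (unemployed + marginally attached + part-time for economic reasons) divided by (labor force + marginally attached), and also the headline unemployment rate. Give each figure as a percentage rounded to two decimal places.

Labor force = 137,938 + 5,143 = 143,081.
Numerator = 5,143 + 1,582 + 2,523 = 9,248.
Denominator = 143,081 + 1,582 = 144,663.
Broad rate = 9,248 / 144,663 = 6.39%.
Headline unemployment rate = 5,143 / 143,081 = 3.59%.

Broad underutilization rate ≈ 6.39%; headline unemployment rate ≈ 3.59%.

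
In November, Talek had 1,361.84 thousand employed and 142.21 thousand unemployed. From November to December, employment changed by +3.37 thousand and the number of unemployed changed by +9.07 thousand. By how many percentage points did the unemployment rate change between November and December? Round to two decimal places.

The unemployment rate changed by +0.52 percentage points.

November: labor force = 1,361.84 + 142.21 = 1,504.05; u = 142.21/1,504.05 = 9.46%.
December: labor force = 1,365.21 + 151.28 = 1,516.49; u = 151.28/1,516.49 = 9.98%.
Change = 9.98% − 9.46% = +0.52 pp.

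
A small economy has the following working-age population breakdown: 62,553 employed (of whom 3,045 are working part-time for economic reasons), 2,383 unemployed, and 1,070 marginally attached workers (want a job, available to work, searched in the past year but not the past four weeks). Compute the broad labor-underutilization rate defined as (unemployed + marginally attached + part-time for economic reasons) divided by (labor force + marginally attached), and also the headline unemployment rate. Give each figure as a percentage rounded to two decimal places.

Labor force = 62,553 + 2,383 = 64,936.
Numerator = 2,383 + 1,070 + 3,045 = 6,498.
Denominator = 64,936 + 1,070 = 66,006.
Broad rate = 6,498 / 66,006 = 9.84%.
Headline unemployment rate = 2,383 / 64,936 = 3.67%.

Broad underutilization rate ≈ 9.84%; headline unemployment rate ≈ 3.67%.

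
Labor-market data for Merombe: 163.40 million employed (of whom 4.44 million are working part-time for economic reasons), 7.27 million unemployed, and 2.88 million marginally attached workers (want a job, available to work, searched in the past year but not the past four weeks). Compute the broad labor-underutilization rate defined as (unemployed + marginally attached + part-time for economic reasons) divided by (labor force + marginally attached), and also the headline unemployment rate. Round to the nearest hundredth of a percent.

Labor force = 163.40 + 7.27 = 170.67 million.
Numerator = 7.27 + 2.88 + 4.44 = 14.59 million.
Denominator = 170.67 + 2.88 = 173.55 million.
Broad rate = 14.59 / 173.55 = 8.41%.
Headline unemployment rate = 7.27 / 170.67 = 4.26%.

Broad underutilization rate ≈ 8.41%; headline unemployment rate ≈ 4.26%.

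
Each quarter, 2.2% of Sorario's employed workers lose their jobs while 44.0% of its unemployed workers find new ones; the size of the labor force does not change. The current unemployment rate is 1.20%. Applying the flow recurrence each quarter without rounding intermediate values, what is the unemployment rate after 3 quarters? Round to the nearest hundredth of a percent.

Unemployment rate after three quarters ≈ 4.21%.

With a fixed labor force, u_{t+1} = u_t + s·(1−u_t) − f·u_t = u_t·(1−s−f) + s.
Here 1−s−f = 0.538 and s = 0.022.
u_1 = 0.012000 × 0.538 + 0.022 = 0.028456.
u_2 = 0.028456 × 0.538 + 0.022 = 0.037309.
u_3 = 0.037309 × 0.538 + 0.022 = 0.042072.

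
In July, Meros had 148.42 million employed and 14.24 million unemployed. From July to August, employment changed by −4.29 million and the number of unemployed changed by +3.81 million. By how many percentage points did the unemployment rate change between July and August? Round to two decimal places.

July: labor force = 148.42 + 14.24 = 162.66; u = 14.24/162.66 = 8.75%.
August: labor force = 144.13 + 18.05 = 162.18; u = 18.05/162.18 = 11.13%.
Change = 11.13% − 8.75% = +2.38 pp.

The unemployment rate changed by +2.38 percentage points.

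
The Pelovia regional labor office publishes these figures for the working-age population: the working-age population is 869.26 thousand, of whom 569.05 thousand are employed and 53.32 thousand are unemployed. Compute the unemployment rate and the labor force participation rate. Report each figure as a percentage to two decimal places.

Unemployment rate ≈ 8.57%; labor force participation rate ≈ 71.60%.

Labor force = employed + unemployed = 569.05 + 53.32 = 622.37 thousand.
Unemployment rate = 53.32 / 622.37 = 8.57%.
Labor force participation rate = 622.37 / 869.26 = 71.60%.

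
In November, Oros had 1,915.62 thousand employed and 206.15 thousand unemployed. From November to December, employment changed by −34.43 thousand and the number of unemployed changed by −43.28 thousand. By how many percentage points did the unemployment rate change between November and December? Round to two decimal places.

November: labor force = 1,915.62 + 206.15 = 2,121.77; u = 206.15/2,121.77 = 9.72%.
December: labor force = 1,881.19 + 162.87 = 2,044.06; u = 162.87/2,044.06 = 7.97%.
Change = 7.97% − 9.72% = −1.75 pp.

The unemployment rate changed by −1.75 percentage points.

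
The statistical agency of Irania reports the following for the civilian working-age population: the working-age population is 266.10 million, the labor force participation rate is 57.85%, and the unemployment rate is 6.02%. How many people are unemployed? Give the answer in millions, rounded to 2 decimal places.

Labor force = 0.5785 × 266.10 = 153.94 million.
Unemployed = 0.0602 × 153.94 ≈ 9.27 million.

About 9.27 million are unemployed.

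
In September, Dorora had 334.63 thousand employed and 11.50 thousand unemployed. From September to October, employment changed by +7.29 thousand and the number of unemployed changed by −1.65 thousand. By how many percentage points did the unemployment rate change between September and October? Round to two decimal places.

The unemployment rate changed by −0.52 percentage points.

September: labor force = 334.63 + 11.50 = 346.13; u = 11.50/346.13 = 3.32%.
October: labor force = 341.92 + 9.85 = 351.77; u = 9.85/351.77 = 2.80%.
Change = 2.80% − 3.32% = −0.52 pp.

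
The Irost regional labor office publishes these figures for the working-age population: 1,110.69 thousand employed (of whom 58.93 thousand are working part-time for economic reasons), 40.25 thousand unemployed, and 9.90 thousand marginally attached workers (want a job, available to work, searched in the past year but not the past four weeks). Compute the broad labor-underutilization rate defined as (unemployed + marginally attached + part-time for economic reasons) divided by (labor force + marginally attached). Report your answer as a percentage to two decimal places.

Broad underutilization rate ≈ 9.40%.

Labor force = 1,110.69 + 40.25 = 1,150.94 thousand.
Numerator = 40.25 + 9.90 + 58.93 = 109.08 thousand.
Denominator = 1,150.94 + 9.90 = 1,160.84 thousand.
Broad rate = 109.08 / 1,160.84 = 9.40%.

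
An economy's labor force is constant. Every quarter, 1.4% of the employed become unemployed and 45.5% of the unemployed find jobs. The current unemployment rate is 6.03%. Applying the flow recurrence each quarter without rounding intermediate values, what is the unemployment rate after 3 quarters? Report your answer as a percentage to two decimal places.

With a fixed labor force, u_{t+1} = u_t + s·(1−u_t) − f·u_t = u_t·(1−s−f) + s.
Here 1−s−f = 0.531 and s = 0.014.
u_1 = 0.060300 × 0.531 + 0.014 = 0.046019.
u_2 = 0.046019 × 0.531 + 0.014 = 0.038436.
u_3 = 0.038436 × 0.531 + 0.014 = 0.034410.

Unemployment rate after three quarters ≈ 3.44%.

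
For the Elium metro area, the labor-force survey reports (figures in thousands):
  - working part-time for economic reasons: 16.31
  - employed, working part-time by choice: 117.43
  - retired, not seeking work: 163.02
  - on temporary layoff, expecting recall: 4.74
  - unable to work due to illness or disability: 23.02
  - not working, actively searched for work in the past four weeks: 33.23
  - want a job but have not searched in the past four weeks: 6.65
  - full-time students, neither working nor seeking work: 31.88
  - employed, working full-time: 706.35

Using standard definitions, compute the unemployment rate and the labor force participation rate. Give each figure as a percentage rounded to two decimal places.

Unemployment rate ≈ 4.32%; labor force participation rate ≈ 79.63%.

Employed = 16.31 + 117.43 + 706.35 = 840.09 thousand (anyone who worked, including part-time for economic reasons, counts as employed).
Unemployed = 4.74 + 33.23 = 37.97 thousand (jobless and actively searching, or on temporary layoff).
Labor force = 840.09 + 37.97 = 878.06 thousand.
Not in labor force = 163.02 + 23.02 + 6.65 + 31.88 = 224.57 thousand (those not working and not actively searching are outside the labor force — including those who want a job but have given up searching).
Civilian working-age population = 878.06 + 224.57 = 1,102.63 thousand.
Unemployment rate = 37.97 / 878.06 = 4.32%.
Labor force participation rate = 878.06 / 1,102.63 = 79.63%.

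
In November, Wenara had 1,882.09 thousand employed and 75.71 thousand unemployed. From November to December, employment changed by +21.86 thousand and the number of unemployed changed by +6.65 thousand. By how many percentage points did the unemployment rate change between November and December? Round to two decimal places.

November: labor force = 1,882.09 + 75.71 = 1,957.80; u = 75.71/1,957.80 = 3.87%.
December: labor force = 1,903.95 + 82.36 = 1,986.31; u = 82.36/1,986.31 = 4.15%.
Change = 4.15% − 3.87% = +0.28 pp.

The unemployment rate changed by +0.28 percentage points.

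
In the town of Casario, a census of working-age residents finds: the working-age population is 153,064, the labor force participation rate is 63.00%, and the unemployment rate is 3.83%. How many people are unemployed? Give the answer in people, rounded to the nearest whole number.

Labor force = 0.6300 × 153,064 = 96,430.
Unemployed = 0.0383 × 96,430 ≈ 3,693.

About 3,693 are unemployed.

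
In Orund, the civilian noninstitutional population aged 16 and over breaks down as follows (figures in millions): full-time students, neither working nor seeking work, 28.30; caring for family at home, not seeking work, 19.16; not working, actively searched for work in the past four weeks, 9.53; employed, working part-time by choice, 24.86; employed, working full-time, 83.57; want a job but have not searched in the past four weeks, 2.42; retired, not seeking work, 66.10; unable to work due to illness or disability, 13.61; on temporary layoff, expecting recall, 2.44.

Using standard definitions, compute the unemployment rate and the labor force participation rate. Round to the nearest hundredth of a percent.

Employed = 24.86 + 83.57 = 108.43 million.
Unemployed = 9.53 + 2.44 = 11.97 million (jobless and actively searching, or on temporary layoff).
Labor force = 108.43 + 11.97 = 120.40 million.
Not in labor force = 28.30 + 19.16 + 2.42 + 66.10 + 13.61 = 129.59 million (those not working and not actively searching are outside the labor force — including those who want a job but have given up searching).
Civilian working-age population = 120.40 + 129.59 = 249.99 million.
Unemployment rate = 11.97 / 120.40 = 9.94%.
Labor force participation rate = 120.40 / 249.99 = 48.16%.

Unemployment rate ≈ 9.94%; labor force participation rate ≈ 48.16%.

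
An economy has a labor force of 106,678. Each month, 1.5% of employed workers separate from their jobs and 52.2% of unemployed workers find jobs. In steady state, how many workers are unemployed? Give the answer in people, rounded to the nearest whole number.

About 2,980 are unemployed in steady state.

Steady-state unemployment rate u* = s/(s+f) = 1.5/(1.5+52.2) = 0.027933.
Unemployed = u* × labor force = 0.027933 × 106,678 ≈ 2,980.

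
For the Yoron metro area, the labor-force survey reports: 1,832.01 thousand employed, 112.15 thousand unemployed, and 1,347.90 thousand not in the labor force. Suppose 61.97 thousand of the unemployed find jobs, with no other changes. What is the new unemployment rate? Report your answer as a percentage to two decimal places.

Initially, labor force = 1,832.01 + 112.15 = 1,944.16 thousand, so u = 112.15/1,944.16 = 5.77%.
After the change, unemployed falls and employed rises by 61.97; labor force unchanged → E = 1,893.98, U = 50.18, labor force = 1,944.16 thousand.
New unemployment rate = 50.18 / 1,944.16 = 2.58%.

New unemployment rate ≈ 2.58%.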